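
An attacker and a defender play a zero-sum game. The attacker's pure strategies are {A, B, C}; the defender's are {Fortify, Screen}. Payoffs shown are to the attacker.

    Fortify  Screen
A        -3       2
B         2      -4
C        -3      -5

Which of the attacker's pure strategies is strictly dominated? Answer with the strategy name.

C

B gives a strictly higher payoff than C against every column: 2 > -3, -4 > -5.
So C is strictly dominated and the attacker never plays it.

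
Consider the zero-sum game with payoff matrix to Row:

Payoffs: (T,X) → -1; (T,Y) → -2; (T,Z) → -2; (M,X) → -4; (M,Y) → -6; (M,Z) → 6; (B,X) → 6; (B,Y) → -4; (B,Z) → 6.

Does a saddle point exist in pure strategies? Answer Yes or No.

Yes

Row minima: T → -2, M → -6, B → -4; maximin = -2.
Column maxima: X → 6, Y → -2, Z → 6; minimax = -2.
maximin = minimax = -2, so a saddle point exists.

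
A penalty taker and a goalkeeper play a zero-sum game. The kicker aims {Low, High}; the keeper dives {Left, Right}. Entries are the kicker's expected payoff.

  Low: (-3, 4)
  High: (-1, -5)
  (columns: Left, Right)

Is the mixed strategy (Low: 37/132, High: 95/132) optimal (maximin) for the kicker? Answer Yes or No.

Against Left this mix gives (37/132)·(-3) + (95/132)·(-1) = -103/66.
Against Right this mix gives (37/132)·4 + (95/132)·(-5) = -109/44.
The keeper will play Right, holding the kicker to -109/44. Shifting weight toward the row that does better against Right would raise this floor (the equalizing mix achieves -19/11 against both Right and Left), so the proposed strategy is not optimal.

No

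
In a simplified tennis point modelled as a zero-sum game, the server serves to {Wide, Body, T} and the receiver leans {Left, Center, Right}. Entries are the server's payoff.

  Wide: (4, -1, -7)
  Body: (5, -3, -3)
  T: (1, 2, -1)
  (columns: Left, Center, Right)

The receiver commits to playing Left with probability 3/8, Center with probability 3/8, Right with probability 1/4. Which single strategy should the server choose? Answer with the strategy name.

Expected payoff of Wide: (3/8)·4 + (3/8)·(-1) + (1/4)·(-7) = -5/8.
Expected payoff of Body: (3/8)·5 + (3/8)·(-3) + (1/4)·(-3) = 0.
Expected payoff of T: (3/8)·1 + (3/8)·2 + (1/4)·(-1) = 7/8.
The largest is 7/8, so the server's best response is T.

T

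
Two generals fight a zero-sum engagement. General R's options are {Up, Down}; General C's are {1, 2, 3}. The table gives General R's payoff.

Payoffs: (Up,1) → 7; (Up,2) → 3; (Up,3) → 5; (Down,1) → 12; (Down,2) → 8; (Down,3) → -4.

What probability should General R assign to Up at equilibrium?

6/7

Row minima: Up → 3, Down → -4; maximin = 3.
Column maxima: 1 → 12, 2 → 8, 3 → 5; minimax = 5.
3 ≠ 5, so there is no saddle point; optimal play is mixed.
1 is strictly dominated by 2 (it gives General R strictly more in every row), so General C never plays it.
On the remaining 2×2 (Up, Down vs 2, 3):
Let General R play Up with probability p. Expected payoff against 2: 3p + 8(1−p) = −5p + 8; against 3: 5p + (-4)(1−p) = 9p − 4.
Setting these equal: −5p + 8 = 9p − 4 ⇒ −14p = -12 ⇒ p = 6/7, and the value is (-5)·(6/7) + 8 = 26/7.
For General C: with q = P(2), equating Up's and Down's payoffs gives −2q + 5 = 12q − 4 ⇒ q = 9/14.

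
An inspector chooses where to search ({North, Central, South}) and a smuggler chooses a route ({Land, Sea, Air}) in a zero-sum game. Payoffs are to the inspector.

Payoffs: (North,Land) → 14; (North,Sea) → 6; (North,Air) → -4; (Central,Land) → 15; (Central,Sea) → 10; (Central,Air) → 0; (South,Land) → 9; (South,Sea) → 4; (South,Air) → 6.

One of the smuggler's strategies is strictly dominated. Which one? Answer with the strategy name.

Sea holds the inspector's payoff strictly below Land in every row: 6 < 14, 10 < 15, 4 < 9.
So Land is strictly dominated for the smuggler.

Land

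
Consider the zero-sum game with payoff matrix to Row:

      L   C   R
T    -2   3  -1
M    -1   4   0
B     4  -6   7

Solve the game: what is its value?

Row minima: T → -2, M → -1, B → -6; maximin = -1.
Column maxima: L → 4, C → 4, R → 7; minimax = 4.
-1 ≠ 4, so there is no saddle point; optimal play is mixed.
T is strictly dominated by M, so Row never plays it.
R is strictly dominated by L (it gives Row strictly more in every row), so Column never plays it.
On the remaining 2×2 (M, B vs L, C):
Let Row play M with probability p. Expected payoff against L: (-1)p + 4(1−p) = −5p + 4; against C: 4p + (-6)(1−p) = 10p − 6.
Setting these equal: −5p + 4 = 10p − 6 ⇒ −15p = -10 ⇒ p = 2/3, and the value is (-5)·(2/3) + 4 = 2/3.
For Column: with q = P(L), equating M's and B's payoffs gives −5q + 4 = 10q − 6 ⇒ q = 2/3.

2/3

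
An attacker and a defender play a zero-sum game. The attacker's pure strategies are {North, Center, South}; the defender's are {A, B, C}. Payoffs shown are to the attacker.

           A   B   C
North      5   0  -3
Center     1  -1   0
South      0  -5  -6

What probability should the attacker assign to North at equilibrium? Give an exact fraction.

1/4

Row minima: North → -3, Center → -1, South → -6; maximin = -1.
Column maxima: A → 5, B → 0, C → 0; minimax = 0.
-1 ≠ 0, so there is no saddle point; optimal play is mixed.
South is strictly dominated by North, so the attacker never plays it.
A is strictly dominated by B (it gives the attacker strictly more in every row), so the defender never plays it.
On the remaining 2×2 (North, Center vs B, C):
Let the attacker play North with probability p. Expected payoff against B: 0p + (-1)(1−p) = p − 1; against C: (-3)p + 0(1−p) = −3p.
Setting these equal: p − 1 = −3p ⇒ 4p = 1 ⇒ p = 1/4, and the value is (1)·(1/4) − 1 = -3/4.
For the defender: with q = P(B), equating North's and Center's payoffs gives 3q − 3 = −q ⇒ q = 3/4.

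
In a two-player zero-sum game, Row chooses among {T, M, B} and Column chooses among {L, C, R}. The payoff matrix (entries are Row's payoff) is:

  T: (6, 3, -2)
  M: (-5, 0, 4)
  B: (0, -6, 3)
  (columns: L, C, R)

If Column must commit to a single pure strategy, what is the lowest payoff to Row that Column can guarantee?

3

Column maxima: L → 6, C → 3, R → 4.
The smallest of these is 3.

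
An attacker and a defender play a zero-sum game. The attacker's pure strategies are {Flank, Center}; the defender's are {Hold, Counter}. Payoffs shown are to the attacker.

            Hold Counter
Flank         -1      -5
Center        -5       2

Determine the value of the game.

-27/11

Row minima: Flank → -5, Center → -5; maximin = -5.
Column maxima: Hold → -1, Counter → 2; minimax = -1.
-5 ≠ -1, so there is no saddle point; optimal play is mixed.
Let the attacker play Flank with probability p. Expected payoff against Hold: (-1)p + (-5)(1−p) = 4p − 5; against Counter: (-5)p + 2(1−p) = −7p + 2.
Setting these equal: 4p − 5 = −7p + 2 ⇒ 11p = 7 ⇒ p = 7/11, and the value is (4)·(7/11) − 5 = -27/11.
For the defender: with q = P(Hold), equating Flank's and Center's payoffs gives 4q − 5 = −7q + 2 ⇒ q = 7/11.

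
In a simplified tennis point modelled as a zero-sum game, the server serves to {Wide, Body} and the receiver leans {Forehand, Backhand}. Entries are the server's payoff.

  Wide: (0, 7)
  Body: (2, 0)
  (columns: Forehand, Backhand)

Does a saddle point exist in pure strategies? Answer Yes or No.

No

Row minima: Wide → 0, Body → 0; maximin = 0.
Column maxima: Forehand → 2, Backhand → 7; minimax = 2.
0 ≠ 2, so no pure-strategy equilibrium exists.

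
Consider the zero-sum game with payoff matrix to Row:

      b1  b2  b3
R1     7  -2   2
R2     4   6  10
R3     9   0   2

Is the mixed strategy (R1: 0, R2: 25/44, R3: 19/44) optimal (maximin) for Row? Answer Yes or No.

Against b1 this mix gives (25/44)·4 + (19/44)·9 = 271/44.
Against b2 this mix gives (25/44)·6 + (19/44)·0 = 75/22.
Against b3 this mix gives (25/44)·10 + (19/44)·2 = 72/11.
Column will play b2, holding Row to 75/22. Shifting weight toward the row that does better against b2 would raise this floor (the equalizing mix achieves 54/11 against both b2 and b1), so the proposed strategy is not optimal.

No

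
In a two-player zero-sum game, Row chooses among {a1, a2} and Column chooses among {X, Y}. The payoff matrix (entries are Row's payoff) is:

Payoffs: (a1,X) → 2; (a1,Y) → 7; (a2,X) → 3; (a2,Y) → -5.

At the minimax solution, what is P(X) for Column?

Row minima: a1 → 2, a2 → -5; maximin = 2.
Column maxima: X → 3, Y → 7; minimax = 3.
2 ≠ 3, so there is no saddle point; optimal play is mixed.
Let Row play a1 with probability p. Expected payoff against X: 2p + 3(1−p) = −p + 3; against Y: 7p + (-5)(1−p) = 12p − 5.
Setting these equal: −p + 3 = 12p − 5 ⇒ −13p = -8 ⇒ p = 8/13, and the value is (-1)·(8/13) + 3 = 31/13.
For Column: with q = P(X), equating a1's and a2's payoffs gives −5q + 7 = 8q − 5 ⇒ q = 12/13.

12/13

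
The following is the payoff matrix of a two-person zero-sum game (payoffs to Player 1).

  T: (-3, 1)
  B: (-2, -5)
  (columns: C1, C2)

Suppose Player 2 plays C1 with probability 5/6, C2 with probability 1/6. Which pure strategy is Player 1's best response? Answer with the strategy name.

Expected payoff of T: (5/6)·(-3) + (1/6)·1 = -7/3.
Expected payoff of B: (5/6)·(-2) + (1/6)·(-5) = -5/2.
The largest is -7/3, so Player 1's best response is T.

T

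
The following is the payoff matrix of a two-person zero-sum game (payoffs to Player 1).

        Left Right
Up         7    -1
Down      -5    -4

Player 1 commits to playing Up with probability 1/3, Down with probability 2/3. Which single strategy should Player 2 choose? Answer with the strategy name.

If Player 2 plays Left, Player 1's expected payoff is (1/3)·7 + (2/3)·(-5) = -1.
If Player 2 plays Right, Player 1's expected payoff is (1/3)·(-1) + (2/3)·(-4) = -3.
Player 2 minimizes Player 1's payoff; the smallest is -3, so the best response is Right.

Right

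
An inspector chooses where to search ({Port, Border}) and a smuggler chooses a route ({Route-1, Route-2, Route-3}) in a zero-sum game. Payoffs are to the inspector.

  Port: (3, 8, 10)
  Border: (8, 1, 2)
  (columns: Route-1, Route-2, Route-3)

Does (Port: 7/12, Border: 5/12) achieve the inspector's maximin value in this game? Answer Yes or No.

Yes

Against Route-1 this mix gives (7/12)·3 + (5/12)·8 = 61/12.
Against Route-2 this mix gives (7/12)·8 + (5/12)·1 = 61/12.
Against Route-3 this mix gives (7/12)·10 + (5/12)·2 = 20/3.
All of the smuggler's active replies (Route-1, Route-2) yield 61/12, and no column does worse for the inspector. The mix makes the smuggler indifferent and guarantees 61/12, so it is optimal.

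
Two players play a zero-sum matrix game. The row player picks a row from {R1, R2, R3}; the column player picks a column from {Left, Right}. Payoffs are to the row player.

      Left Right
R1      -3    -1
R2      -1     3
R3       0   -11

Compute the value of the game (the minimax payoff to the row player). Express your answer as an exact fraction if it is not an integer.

Row minima: R1 → -3, R2 → -1, R3 → -11; maximin = -1.
Column maxima: Left → 0, Right → 3; minimax = 0.
-1 ≠ 0, so there is no saddle point; optimal play is mixed.
R1 is strictly dominated by R2, so the row player never plays it.
On the remaining 2×2 (R2, R3 vs Left, Right):
Let the row player play R2 with probability p. Expected payoff against Left: (-1)p + 0(1−p) = −p; against Right: 3p + (-11)(1−p) = 14p − 11.
Setting these equal: −p = 14p − 11 ⇒ −15p = -11 ⇒ p = 11/15, and the value is (-1)·(11/15) = -11/15.
For the column player: with q = P(Left), equating R2's and R3's payoffs gives −4q + 3 = 11q − 11 ⇒ q = 14/15.

-11/15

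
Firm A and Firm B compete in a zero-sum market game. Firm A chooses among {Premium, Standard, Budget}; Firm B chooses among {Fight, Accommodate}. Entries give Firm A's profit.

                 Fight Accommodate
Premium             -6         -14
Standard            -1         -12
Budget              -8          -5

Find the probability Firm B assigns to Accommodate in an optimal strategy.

1/2

Row minima: Premium → -14, Standard → -12, Budget → -8; maximin = -8.
Column maxima: Fight → -1, Accommodate → -5; minimax = -5.
-8 ≠ -5, so there is no saddle point; optimal play is mixed.
Premium is strictly dominated by Standard, so Firm A never plays it.
On the remaining 2×2 (Standard, Budget vs Fight, Accommodate):
Let Firm A play Standard with probability p. Expected payoff against Fight: (-1)p + (-8)(1−p) = 7p − 8; against Accommodate: (-12)p + (-5)(1−p) = −7p − 5.
Setting these equal: 7p − 8 = −7p − 5 ⇒ 14p = 3 ⇒ p = 3/14, and the value is (7)·(3/14) − 8 = -13/2.
For Firm B: with q = P(Fight), equating Standard's and Budget's payoffs gives 11q − 12 = −3q − 5 ⇒ q = 1/2.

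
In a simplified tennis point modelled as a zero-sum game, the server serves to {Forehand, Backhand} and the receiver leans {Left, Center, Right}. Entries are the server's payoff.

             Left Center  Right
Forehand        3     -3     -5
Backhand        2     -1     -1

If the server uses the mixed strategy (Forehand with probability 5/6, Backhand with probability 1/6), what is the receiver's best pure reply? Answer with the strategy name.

If the receiver plays Left, the server's expected payoff is (5/6)·3 + (1/6)·2 = 17/6.
If the receiver plays Center, the server's expected payoff is (5/6)·(-3) + (1/6)·(-1) = -8/3.
If the receiver plays Right, the server's expected payoff is (5/6)·(-5) + (1/6)·(-1) = -13/3.
The receiver minimizes the server's payoff; the smallest is -13/3, so the best response is Right.

Right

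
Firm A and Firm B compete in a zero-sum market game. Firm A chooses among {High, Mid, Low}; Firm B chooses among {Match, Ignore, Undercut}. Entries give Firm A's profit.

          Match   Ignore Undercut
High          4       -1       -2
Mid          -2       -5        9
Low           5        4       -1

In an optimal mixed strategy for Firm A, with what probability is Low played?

Row minima: High → -2, Mid → -5, Low → -1; maximin = -1.
Column maxima: Match → 5, Ignore → 4, Undercut → 9; minimax = 4.
-1 ≠ 4, so there is no saddle point; optimal play is mixed.
High is strictly dominated by Low, so Firm A never plays it.
Match is strictly dominated by Ignore (it gives Firm A strictly more in every row), so Firm B never plays it.
On the remaining 2×2 (Mid, Low vs Ignore, Undercut):
Let Firm A play Mid with probability p. Expected payoff against Ignore: (-5)p + 4(1−p) = −9p + 4; against Undercut: 9p + (-1)(1−p) = 10p − 1.
Setting these equal: −9p + 4 = 10p − 1 ⇒ −19p = -5 ⇒ p = 5/19, and the value is (-9)·(5/19) + 4 = 31/19.
For Firm B: with q = P(Ignore), equating Mid's and Low's payoffs gives −14q + 9 = 5q − 1 ⇒ q = 10/19.

14/19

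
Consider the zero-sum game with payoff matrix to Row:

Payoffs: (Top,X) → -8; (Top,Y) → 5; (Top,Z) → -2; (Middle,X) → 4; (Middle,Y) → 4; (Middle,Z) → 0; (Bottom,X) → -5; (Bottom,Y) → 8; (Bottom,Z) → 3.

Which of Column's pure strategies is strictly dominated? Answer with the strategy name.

Z holds Row's payoff strictly below Y in every row: -2 < 5, 0 < 4, 3 < 8.
So Y is strictly dominated for Column.

Y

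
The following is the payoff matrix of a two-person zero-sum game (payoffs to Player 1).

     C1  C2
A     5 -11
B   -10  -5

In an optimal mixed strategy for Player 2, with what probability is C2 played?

5/7

Row minima: A → -11, B → -10; maximin = -10.
Column maxima: C1 → 5, C2 → -5; minimax = -5.
-10 ≠ -5, so there is no saddle point; optimal play is mixed.
Let Player 1 play A with probability p. Expected payoff against C1: 5p + (-10)(1−p) = 15p − 10; against C2: (-11)p + (-5)(1−p) = −6p − 5.
Setting these equal: 15p − 10 = −6p − 5 ⇒ 21p = 5 ⇒ p = 5/21, and the value is (15)·(5/21) − 10 = -45/7.
For Player 2: with q = P(C1), equating A's and B's payoffs gives 16q − 11 = −5q − 5 ⇒ q = 2/7.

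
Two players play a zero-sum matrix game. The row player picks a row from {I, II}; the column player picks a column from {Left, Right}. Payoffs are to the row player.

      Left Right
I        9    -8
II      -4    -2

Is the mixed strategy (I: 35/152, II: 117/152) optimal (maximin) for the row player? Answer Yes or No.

No

Against Left this mix gives (35/152)·9 + (117/152)·(-4) = -153/152.
Against Right this mix gives (35/152)·(-8) + (117/152)·(-2) = -257/76.
The column player will play Right, holding the row player to -257/76. Shifting weight toward the row that does better against Right would raise this floor (the equalizing mix achieves -50/19 against both Right and Left), so the proposed strategy is not optimal.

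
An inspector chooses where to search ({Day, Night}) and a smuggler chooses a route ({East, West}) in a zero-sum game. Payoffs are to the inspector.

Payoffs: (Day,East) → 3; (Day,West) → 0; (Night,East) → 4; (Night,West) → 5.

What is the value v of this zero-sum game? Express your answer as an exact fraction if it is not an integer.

4

Row minima: Day → 0, Night → 4; maximin = 4.
Column maxima: East → 4, West → 5; minimax = 4.
Since maximin = minimax = 4, there is a saddle point and the value is 4.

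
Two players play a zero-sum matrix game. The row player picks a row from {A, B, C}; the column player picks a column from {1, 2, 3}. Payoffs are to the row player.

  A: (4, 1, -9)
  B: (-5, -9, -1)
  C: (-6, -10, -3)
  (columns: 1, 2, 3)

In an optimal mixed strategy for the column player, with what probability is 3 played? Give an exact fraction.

Row minima: A → -9, B → -9, C → -10; maximin = -9.
Column maxima: 1 → 4, 2 → 1, 3 → -1; minimax = -1.
-9 ≠ -1, so there is no saddle point; optimal play is mixed.
C is strictly dominated by B, so the row player never plays it.
1 is strictly dominated by 2 (it gives the row player strictly more in every row), so the column player never plays it.
On the remaining 2×2 (A, B vs 2, 3):
Let the row player play A with probability p. Expected payoff against 2: 1p + (-9)(1−p) = 10p − 9; against 3: (-9)p + (-1)(1−p) = −8p − 1.
Setting these equal: 10p − 9 = −8p − 1 ⇒ 18p = 8 ⇒ p = 4/9, and the value is (10)·(4/9) − 9 = -41/9.
For the column player: with q = P(2), equating A's and B's payoffs gives 10q − 9 = −8q − 1 ⇒ q = 4/9.

5/9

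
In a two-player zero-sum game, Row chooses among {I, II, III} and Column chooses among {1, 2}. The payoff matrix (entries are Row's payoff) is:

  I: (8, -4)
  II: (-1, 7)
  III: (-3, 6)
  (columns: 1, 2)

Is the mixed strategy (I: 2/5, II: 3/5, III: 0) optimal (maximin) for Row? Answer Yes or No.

Yes

Against 1 this mix gives (2/5)·8 + (3/5)·(-1) = 13/5.
Against 2 this mix gives (2/5)·(-4) + (3/5)·7 = 13/5.
All of Column's active replies (1, 2) yield 13/5, and no column does worse for Row. The mix makes Column indifferent and guarantees 13/5, so it is optimal.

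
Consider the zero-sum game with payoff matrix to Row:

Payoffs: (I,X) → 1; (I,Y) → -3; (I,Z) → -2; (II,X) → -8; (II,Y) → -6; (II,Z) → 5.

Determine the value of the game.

Row minima: I → -3, II → -8; maximin = -3.
Column maxima: X → 1, Y → -3, Z → 5; minimax = -3.
Since maximin = minimax = -3, there is a saddle point and the value is -3.

-3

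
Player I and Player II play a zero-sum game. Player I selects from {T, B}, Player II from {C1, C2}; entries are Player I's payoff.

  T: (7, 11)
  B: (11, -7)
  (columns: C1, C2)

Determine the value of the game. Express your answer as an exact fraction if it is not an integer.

85/11

Row minima: T → 7, B → -7; maximin = 7.
Column maxima: C1 → 11, C2 → 11; minimax = 11.
7 ≠ 11, so there is no saddle point; optimal play is mixed.
Let Player I play T with probability p. Expected payoff against C1: 7p + 11(1−p) = −4p + 11; against C2: 11p + (-7)(1−p) = 18p − 7.
Setting these equal: −4p + 11 = 18p − 7 ⇒ −22p = -18 ⇒ p = 9/11, and the value is (-4)·(9/11) + 11 = 85/11.
For Player II: with q = P(C1), equating T's and B's payoffs gives −4q + 11 = 18q − 7 ⇒ q = 9/11.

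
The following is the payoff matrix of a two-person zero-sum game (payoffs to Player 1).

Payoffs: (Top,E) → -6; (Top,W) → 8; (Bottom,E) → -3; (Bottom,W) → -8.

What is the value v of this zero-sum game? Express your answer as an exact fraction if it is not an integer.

Row minima: Top → -6, Bottom → -8; maximin = -6.
Column maxima: E → -3, W → 8; minimax = -3.
-6 ≠ -3, so there is no saddle point; optimal play is mixed.
Let Player 1 play Top with probability p. Expected payoff against E: (-6)p + (-3)(1−p) = −3p − 3; against W: 8p + (-8)(1−p) = 16p − 8.
Setting these equal: −3p − 3 = 16p − 8 ⇒ −19p = -5 ⇒ p = 5/19, and the value is (-3)·(5/19) − 3 = -72/19.
For Player 2: with q = P(E), equating Top's and Bottom's payoffs gives −14q + 8 = 5q − 8 ⇒ q = 16/19.

-72/19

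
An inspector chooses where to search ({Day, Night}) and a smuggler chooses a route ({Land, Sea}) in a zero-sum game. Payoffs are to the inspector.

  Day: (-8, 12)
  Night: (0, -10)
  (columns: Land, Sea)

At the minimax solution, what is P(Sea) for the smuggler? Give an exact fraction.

Row minima: Day → -8, Night → -10; maximin = -8.
Column maxima: Land → 0, Sea → 12; minimax = 0.
-8 ≠ 0, so there is no saddle point; optimal play is mixed.
Let the inspector play Day with probability p. Expected payoff against Land: (-8)p + 0(1−p) = −8p; against Sea: 12p + (-10)(1−p) = 22p − 10.
Setting these equal: −8p = 22p − 10 ⇒ −30p = -10 ⇒ p = 1/3, and the value is (-8)·(1/3) = -8/3.
For the smuggler: with q = P(Land), equating Day's and Night's payoffs gives −20q + 12 = 10q − 10 ⇒ q = 11/15.

4/15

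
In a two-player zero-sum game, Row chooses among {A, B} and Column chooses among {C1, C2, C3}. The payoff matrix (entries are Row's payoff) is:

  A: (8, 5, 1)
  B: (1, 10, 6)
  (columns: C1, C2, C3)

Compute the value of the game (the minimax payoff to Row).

47/12

Row minima: A → 1, B → 1; maximin = 1.
Column maxima: C1 → 8, C2 → 10, C3 → 6; minimax = 6.
1 ≠ 6, so there is no saddle point; optimal play is mixed.
C2 is strictly dominated by C3 (it gives Row strictly more in every row), so Column never plays it.
On the remaining 2×2 (A, B vs C1, C3):
Let Row play A with probability p. Expected payoff against C1: 8p + 1(1−p) = 7p + 1; against C3: 1p + 6(1−p) = −5p + 6.
Setting these equal: 7p + 1 = −5p + 6 ⇒ 12p = 5 ⇒ p = 5/12, and the value is (7)·(5/12) + 1 = 47/12.
For Column: with q = P(C1), equating A's and B's payoffs gives 7q + 1 = −5q + 6 ⇒ q = 5/12.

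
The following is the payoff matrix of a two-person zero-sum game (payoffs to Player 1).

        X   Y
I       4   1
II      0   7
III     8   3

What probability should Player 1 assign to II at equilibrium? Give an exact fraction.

5/12

Row minima: I → 1, II → 0, III → 3; maximin = 3.
Column maxima: X → 8, Y → 7; minimax = 7.
3 ≠ 7, so there is no saddle point; optimal play is mixed.
I is strictly dominated by III, so Player 1 never plays it.
On the remaining 2×2 (II, III vs X, Y):
Let Player 1 play II with probability p. Expected payoff against X: 0p + 8(1−p) = −8p + 8; against Y: 7p + 3(1−p) = 4p + 3.
Setting these equal: −8p + 8 = 4p + 3 ⇒ −12p = -5 ⇒ p = 5/12, and the value is (-8)·(5/12) + 8 = 14/3.
For Player 2: with q = P(X), equating II's and III's payoffs gives −7q + 7 = 5q + 3 ⇒ q = 1/3.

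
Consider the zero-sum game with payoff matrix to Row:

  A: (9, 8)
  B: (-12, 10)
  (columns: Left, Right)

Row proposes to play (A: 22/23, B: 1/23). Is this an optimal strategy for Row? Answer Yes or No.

Yes

Against Left this mix gives (22/23)·9 + (1/23)·(-12) = 186/23.
Against Right this mix gives (22/23)·8 + (1/23)·10 = 186/23.
All of Column's active replies (Left, Right) yield 186/23, and no column does worse for Row. The mix makes Column indifferent and guarantees 186/23, so it is optimal.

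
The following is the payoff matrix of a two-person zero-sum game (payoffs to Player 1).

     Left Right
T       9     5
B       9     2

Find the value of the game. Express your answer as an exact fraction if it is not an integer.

5

Row minima: T → 5, B → 2; maximin = 5.
Column maxima: Left → 9, Right → 5; minimax = 5.
Since maximin = minimax = 5, there is a saddle point and the value is 5.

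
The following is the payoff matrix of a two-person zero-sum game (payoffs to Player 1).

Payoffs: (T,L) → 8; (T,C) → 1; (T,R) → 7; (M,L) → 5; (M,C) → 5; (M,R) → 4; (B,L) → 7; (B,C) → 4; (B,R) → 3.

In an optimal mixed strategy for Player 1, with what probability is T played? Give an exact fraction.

Row minima: T → 1, M → 4, B → 3; maximin = 4.
Column maxima: L → 8, C → 5, R → 7; minimax = 5.
4 ≠ 5, so there is no saddle point; optimal play is mixed.
L is strictly dominated by R (it gives Player 1 strictly more in every row), so Player 2 never plays it.
With L eliminated, B is strictly dominated by M (M gives Player 1 strictly more in every remaining column), so Player 1 never plays it.
On the remaining 2×2 (T, M vs C, R):
Let Player 1 play T with probability p. Expected payoff against C: 1p + 5(1−p) = −4p + 5; against R: 7p + 4(1−p) = 3p + 4.
Setting these equal: −4p + 5 = 3p + 4 ⇒ −7p = -1 ⇒ p = 1/7, and the value is (-4)·(1/7) + 5 = 31/7.
For Player 2: with q = P(C), equating T's and M's payoffs gives −6q + 7 = q + 4 ⇒ q = 3/7.

1/7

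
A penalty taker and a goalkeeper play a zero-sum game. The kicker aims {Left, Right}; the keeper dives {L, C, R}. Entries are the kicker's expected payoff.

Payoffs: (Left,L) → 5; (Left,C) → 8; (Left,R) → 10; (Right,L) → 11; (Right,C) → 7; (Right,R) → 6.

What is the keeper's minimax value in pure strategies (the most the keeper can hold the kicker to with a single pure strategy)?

8

Column maxima: L → 11, C → 8, R → 10.
The smallest of these is 8.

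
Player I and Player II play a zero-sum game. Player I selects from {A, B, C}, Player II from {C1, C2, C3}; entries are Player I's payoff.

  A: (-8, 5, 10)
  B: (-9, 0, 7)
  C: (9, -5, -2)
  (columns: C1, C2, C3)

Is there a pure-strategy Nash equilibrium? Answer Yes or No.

Row minima: A → -8, B → -9, C → -5; maximin = -5.
Column maxima: C1 → 9, C2 → 5, C3 → 10; minimax = 5.
-5 ≠ 5, so no pure-strategy equilibrium exists.

No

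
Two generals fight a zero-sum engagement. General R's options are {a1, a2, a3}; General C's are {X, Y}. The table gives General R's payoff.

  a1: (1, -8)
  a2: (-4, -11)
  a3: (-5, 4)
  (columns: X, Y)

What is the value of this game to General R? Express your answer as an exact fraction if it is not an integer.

-2

Row minima: a1 → -8, a2 → -11, a3 → -5; maximin = -5.
Column maxima: X → 1, Y → 4; minimax = 1.
-5 ≠ 1, so there is no saddle point; optimal play is mixed.
a2 is strictly dominated by a1, so General R never plays it.
On the remaining 2×2 (a1, a3 vs X, Y):
Let General R play a1 with probability p. Expected payoff against X: 1p + (-5)(1−p) = 6p − 5; against Y: (-8)p + 4(1−p) = −12p + 4.
Setting these equal: 6p − 5 = −12p + 4 ⇒ 18p = 9 ⇒ p = 1/2, and the value is (6)·(1/2) − 5 = -2.
For General C: with q = P(X), equating a1's and a3's payoffs gives 9q − 8 = −9q + 4 ⇒ q = 2/3.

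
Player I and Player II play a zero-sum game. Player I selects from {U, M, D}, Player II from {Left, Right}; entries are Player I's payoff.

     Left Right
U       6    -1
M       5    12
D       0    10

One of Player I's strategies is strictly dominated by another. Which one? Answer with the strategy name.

D

M gives a strictly higher payoff than D against every column: 5 > 0, 12 > 10.
So D is strictly dominated and Player I never plays it.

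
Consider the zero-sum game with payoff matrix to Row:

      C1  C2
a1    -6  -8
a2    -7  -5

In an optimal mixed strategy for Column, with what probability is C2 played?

Row minima: a1 → -8, a2 → -7; maximin = -7.
Column maxima: C1 → -6, C2 → -5; minimax = -6.
-7 ≠ -6, so there is no saddle point; optimal play is mixed.
Let Row play a1 with probability p. Expected payoff against C1: (-6)p + (-7)(1−p) = p − 7; against C2: (-8)p + (-5)(1−p) = −3p − 5.
Setting these equal: p − 7 = −3p − 5 ⇒ 4p = 2 ⇒ p = 1/2, and the value is (1)·(1/2) − 7 = -13/2.
For Column: with q = P(C1), equating a1's and a2's payoffs gives 2q − 8 = −2q − 5 ⇒ q = 3/4.

1/4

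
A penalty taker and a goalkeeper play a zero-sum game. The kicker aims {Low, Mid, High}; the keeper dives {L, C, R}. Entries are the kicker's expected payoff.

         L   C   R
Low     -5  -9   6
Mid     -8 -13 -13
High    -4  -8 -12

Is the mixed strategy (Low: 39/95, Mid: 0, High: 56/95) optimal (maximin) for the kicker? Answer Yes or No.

No

Against L this mix gives (39/95)·(-5) + (56/95)·(-4) = -419/95.
Against C this mix gives (39/95)·(-9) + (56/95)·(-8) = -799/95.
Against R this mix gives (39/95)·6 + (56/95)·(-12) = -438/95.
The keeper will play C, holding the kicker to -799/95. Shifting weight toward the row that does better against C would raise this floor (the equalizing mix achieves -156/19 against both C and R), so the proposed strategy is not optimal.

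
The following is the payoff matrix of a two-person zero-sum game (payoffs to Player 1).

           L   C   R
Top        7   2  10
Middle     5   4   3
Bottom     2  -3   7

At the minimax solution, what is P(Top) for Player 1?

Row minima: Top → 2, Middle → 3, Bottom → -3; maximin = 3.
Column maxima: L → 7, C → 4, R → 10; minimax = 4.
3 ≠ 4, so there is no saddle point; optimal play is mixed.
Bottom is strictly dominated by Top, so Player 1 never plays it.
L is strictly dominated by C (it gives Player 1 strictly more in every row), so Player 2 never plays it.
On the remaining 2×2 (Top, Middle vs C, R):
Let Player 1 play Top with probability p. Expected payoff against C: 2p + 4(1−p) = −2p + 4; against R: 10p + 3(1−p) = 7p + 3.
Setting these equal: −2p + 4 = 7p + 3 ⇒ −9p = -1 ⇒ p = 1/9, and the value is (-2)·(1/9) + 4 = 34/9.
For Player 2: with q = P(C), equating Top's and Middle's payoffs gives −8q + 10 = q + 3 ⇒ q = 7/9.

1/9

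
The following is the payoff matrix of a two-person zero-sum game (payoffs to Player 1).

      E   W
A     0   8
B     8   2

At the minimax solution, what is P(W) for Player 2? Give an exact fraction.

Row minima: A → 0, B → 2; maximin = 2.
Column maxima: E → 8, W → 8; minimax = 8.
2 ≠ 8, so there is no saddle point; optimal play is mixed.
Let Player 1 play A with probability p. Expected payoff against E: 0p + 8(1−p) = −8p + 8; against W: 8p + 2(1−p) = 6p + 2.
Setting these equal: −8p + 8 = 6p + 2 ⇒ −14p = -6 ⇒ p = 3/7, and the value is (-8)·(3/7) + 8 = 32/7.
For Player 2: with q = P(E), equating A's and B's payoffs gives −8q + 8 = 6q + 2 ⇒ q = 3/7.

4/7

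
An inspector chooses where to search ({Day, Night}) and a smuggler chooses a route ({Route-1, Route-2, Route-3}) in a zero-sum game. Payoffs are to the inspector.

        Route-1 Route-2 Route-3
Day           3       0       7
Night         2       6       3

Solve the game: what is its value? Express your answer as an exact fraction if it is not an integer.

Row minima: Day → 0, Night → 2; maximin = 2.
Column maxima: Route-1 → 3, Route-2 → 6, Route-3 → 7; minimax = 3.
2 ≠ 3, so there is no saddle point; optimal play is mixed.
Route-3 is strictly dominated by Route-1 (it gives the inspector strictly more in every row), so the smuggler never plays it.
On the remaining 2×2 (Day, Night vs Route-1, Route-2):
Let the inspector play Day with probability p. Expected payoff against Route-1: 3p + 2(1−p) = p + 2; against Route-2: 0p + 6(1−p) = −6p + 6.
Setting these equal: p + 2 = −6p + 6 ⇒ 7p = 4 ⇒ p = 4/7, and the value is (1)·(4/7) + 2 = 18/7.
For the smuggler: with q = P(Route-1), equating Day's and Night's payoffs gives 3q = −4q + 6 ⇒ q = 6/7.

18/7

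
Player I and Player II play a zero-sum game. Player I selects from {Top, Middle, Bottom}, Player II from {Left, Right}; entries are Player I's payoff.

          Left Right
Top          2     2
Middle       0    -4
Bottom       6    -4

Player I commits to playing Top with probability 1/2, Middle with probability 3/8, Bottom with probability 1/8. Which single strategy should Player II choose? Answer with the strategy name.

Right

If Player II plays Left, Player I's expected payoff is (1/2)·2 + (3/8)·0 + (1/8)·6 = 7/4.
If Player II plays Right, Player I's expected payoff is (1/2)·2 + (3/8)·(-4) + (1/8)·(-4) = -1.
Player II minimizes Player I's payoff; the smallest is -1, so the best response is Right.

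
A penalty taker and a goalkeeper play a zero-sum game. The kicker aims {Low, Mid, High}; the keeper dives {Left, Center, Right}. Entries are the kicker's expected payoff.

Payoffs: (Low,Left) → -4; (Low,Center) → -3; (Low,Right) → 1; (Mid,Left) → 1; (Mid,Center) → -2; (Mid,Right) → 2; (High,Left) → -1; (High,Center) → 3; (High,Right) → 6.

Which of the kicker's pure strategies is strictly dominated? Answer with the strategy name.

Low

Mid gives a strictly higher payoff than Low against every column: 1 > -4, -2 > -3, 2 > 1.
So Low is strictly dominated and the kicker never plays it.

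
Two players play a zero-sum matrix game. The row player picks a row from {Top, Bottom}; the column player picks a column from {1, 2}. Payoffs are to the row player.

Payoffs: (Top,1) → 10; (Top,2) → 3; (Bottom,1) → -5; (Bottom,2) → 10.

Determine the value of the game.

Row minima: Top → 3, Bottom → -5; maximin = 3.
Column maxima: 1 → 10, 2 → 10; minimax = 10.
3 ≠ 10, so there is no saddle point; optimal play is mixed.
Let the row player play Top with probability p. Expected payoff against 1: 10p + (-5)(1−p) = 15p − 5; against 2: 3p + 10(1−p) = −7p + 10.
Setting these equal: 15p − 5 = −7p + 10 ⇒ 22p = 15 ⇒ p = 15/22, and the value is (15)·(15/22) − 5 = 115/22.
For the column player: with q = P(1), equating Top's and Bottom's payoffs gives 7q + 3 = −15q + 10 ⇒ q = 7/22.

115/22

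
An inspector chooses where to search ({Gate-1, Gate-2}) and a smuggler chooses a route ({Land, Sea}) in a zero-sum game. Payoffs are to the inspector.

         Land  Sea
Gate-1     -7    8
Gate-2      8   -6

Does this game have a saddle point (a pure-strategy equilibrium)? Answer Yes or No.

Row minima: Gate-1 → -7, Gate-2 → -6; maximin = -6.
Column maxima: Land → 8, Sea → 8; minimax = 8.
-6 ≠ 8, so no pure-strategy equilibrium exists.

No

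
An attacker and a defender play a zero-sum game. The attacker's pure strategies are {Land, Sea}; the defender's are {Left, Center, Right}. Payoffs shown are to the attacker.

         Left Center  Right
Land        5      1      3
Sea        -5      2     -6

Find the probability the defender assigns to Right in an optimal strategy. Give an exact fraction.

1/10

Row minima: Land → 1, Sea → -6; maximin = 1.
Column maxima: Left → 5, Center → 2, Right → 3; minimax = 2.
1 ≠ 2, so there is no saddle point; optimal play is mixed.
Left is strictly dominated by Right (it gives the attacker strictly more in every row), so the defender never plays it.
On the remaining 2×2 (Land, Sea vs Center, Right):
Let the attacker play Land with probability p. Expected payoff against Center: 1p + 2(1−p) = −p + 2; against Right: 3p + (-6)(1−p) = 9p − 6.
Setting these equal: −p + 2 = 9p − 6 ⇒ −10p = -8 ⇒ p = 4/5, and the value is (-1)·(4/5) + 2 = 6/5.
For the defender: with q = P(Center), equating Land's and Sea's payoffs gives −2q + 3 = 8q − 6 ⇒ q = 9/10.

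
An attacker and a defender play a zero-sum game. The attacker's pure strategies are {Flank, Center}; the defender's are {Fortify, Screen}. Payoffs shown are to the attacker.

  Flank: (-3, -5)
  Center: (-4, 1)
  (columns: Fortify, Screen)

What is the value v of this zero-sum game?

Row minima: Flank → -5, Center → -4; maximin = -4.
Column maxima: Fortify → -3, Screen → 1; minimax = -3.
-4 ≠ -3, so there is no saddle point; optimal play is mixed.
Let the attacker play Flank with probability p. Expected payoff against Fortify: (-3)p + (-4)(1−p) = p − 4; against Screen: (-5)p + 1(1−p) = −6p + 1.
Setting these equal: p − 4 = −6p + 1 ⇒ 7p = 5 ⇒ p = 5/7, and the value is (1)·(5/7) − 4 = -23/7.
For the defender: with q = P(Fortify), equating Flank's and Center's payoffs gives 2q − 5 = −5q + 1 ⇒ q = 6/7.

-23/7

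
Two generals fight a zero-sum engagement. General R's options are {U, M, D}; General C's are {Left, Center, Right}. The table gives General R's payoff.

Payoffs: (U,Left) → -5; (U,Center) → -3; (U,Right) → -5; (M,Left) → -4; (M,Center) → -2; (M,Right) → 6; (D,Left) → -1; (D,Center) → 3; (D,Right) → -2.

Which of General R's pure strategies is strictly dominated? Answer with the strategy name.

U

M gives a strictly higher payoff than U against every column: -4 > -5, -2 > -3, 6 > -5.
So U is strictly dominated and General R never plays it.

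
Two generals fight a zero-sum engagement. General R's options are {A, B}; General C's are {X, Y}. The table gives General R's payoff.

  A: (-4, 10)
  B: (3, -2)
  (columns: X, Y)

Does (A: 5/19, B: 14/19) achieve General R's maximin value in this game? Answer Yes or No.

Yes

Against X this mix gives (5/19)·(-4) + (14/19)·3 = 22/19.
Against Y this mix gives (5/19)·10 + (14/19)·(-2) = 22/19.
All of General C's active replies (X, Y) yield 22/19, and no column does worse for General R. The mix makes General C indifferent and guarantees 22/19, so it is optimal.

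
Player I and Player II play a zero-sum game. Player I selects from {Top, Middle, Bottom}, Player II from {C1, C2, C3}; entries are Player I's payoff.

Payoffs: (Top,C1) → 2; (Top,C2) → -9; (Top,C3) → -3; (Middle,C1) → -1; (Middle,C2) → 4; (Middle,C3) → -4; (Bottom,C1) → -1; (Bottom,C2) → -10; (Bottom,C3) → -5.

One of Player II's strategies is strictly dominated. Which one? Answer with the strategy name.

C1

C3 holds Player I's payoff strictly below C1 in every row: -3 < 2, -4 < -1, -5 < -1.
So C1 is strictly dominated for Player II.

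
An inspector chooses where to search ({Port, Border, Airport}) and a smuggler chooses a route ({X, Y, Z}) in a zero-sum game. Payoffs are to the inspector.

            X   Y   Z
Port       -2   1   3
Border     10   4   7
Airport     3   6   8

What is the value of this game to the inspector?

Row minima: Port → -2, Border → 4, Airport → 3; maximin = 4.
Column maxima: X → 10, Y → 6, Z → 8; minimax = 6.
4 ≠ 6, so there is no saddle point; optimal play is mixed.
Port is strictly dominated by Border, so the inspector never plays it.
Z is strictly dominated by Y (it gives the inspector strictly more in every row), so the smuggler never plays it.
On the remaining 2×2 (Border, Airport vs X, Y):
Let the inspector play Border with probability p. Expected payoff against X: 10p + 3(1−p) = 7p + 3; against Y: 4p + 6(1−p) = −2p + 6.
Setting these equal: 7p + 3 = −2p + 6 ⇒ 9p = 3 ⇒ p = 1/3, and the value is (7)·(1/3) + 3 = 16/3.
For the smuggler: with q = P(X), equating Border's and Airport's payoffs gives 6q + 4 = −3q + 6 ⇒ q = 2/9.

16/3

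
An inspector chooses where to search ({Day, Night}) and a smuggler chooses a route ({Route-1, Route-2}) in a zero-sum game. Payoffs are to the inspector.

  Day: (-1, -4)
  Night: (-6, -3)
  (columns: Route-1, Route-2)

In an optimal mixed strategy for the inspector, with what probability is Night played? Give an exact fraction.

Row minima: Day → -4, Night → -6; maximin = -4.
Column maxima: Route-1 → -1, Route-2 → -3; minimax = -3.
-4 ≠ -3, so there is no saddle point; optimal play is mixed.
Let the inspector play Day with probability p. Expected payoff against Route-1: (-1)p + (-6)(1−p) = 5p − 6; against Route-2: (-4)p + (-3)(1−p) = −p − 3.
Setting these equal: 5p − 6 = −p − 3 ⇒ 6p = 3 ⇒ p = 1/2, and the value is (5)·(1/2) − 6 = -7/2.
For the smuggler: with q = P(Route-1), equating Day's and Night's payoffs gives 3q − 4 = −3q − 3 ⇒ q = 1/6.

1/2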